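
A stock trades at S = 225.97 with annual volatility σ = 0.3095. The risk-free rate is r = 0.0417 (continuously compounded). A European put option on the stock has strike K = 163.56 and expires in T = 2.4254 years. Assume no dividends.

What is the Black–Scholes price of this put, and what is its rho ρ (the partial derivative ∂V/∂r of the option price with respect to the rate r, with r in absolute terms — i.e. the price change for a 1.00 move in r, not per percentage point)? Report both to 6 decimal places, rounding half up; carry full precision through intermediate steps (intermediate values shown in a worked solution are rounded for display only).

price = 9.009288
ρ = -93.679022

σ√T = 0.3095·√2.4254 = 0.482006
d₁ = (ln(S/K) + (r+σ²/2)T) / (σ√T) = (ln(225.97/163.56) + (0.0417+0.3095²/2)·2.4254) / 0.482006 = (0.323222 + 0.217304) / 0.482006 = 1.121410
d₂ = d₁ − σ√T = 1.121410 − 0.482006 = 0.639404
e^{−rT} = e^{−0.0417·2.4254} = 0.903807
N(−d₁) = 0.131057,  N(−d₂) = 0.261280
Put price V = K·e^{−rT}·N(−d₂) − S·N(−d₁) = 38.624153 − 29.614866 = 9.009288
ρ = −K·T·e^{−rT}·N(−d₂) = -93.679022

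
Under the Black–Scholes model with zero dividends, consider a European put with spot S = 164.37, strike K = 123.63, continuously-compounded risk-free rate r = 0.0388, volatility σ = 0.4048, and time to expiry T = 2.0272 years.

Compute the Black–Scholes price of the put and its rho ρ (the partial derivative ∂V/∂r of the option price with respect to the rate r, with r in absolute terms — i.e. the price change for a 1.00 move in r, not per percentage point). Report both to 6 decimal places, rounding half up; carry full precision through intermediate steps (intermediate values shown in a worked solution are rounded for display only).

price = 12.388068
ρ = -84.788126

σ√T = 0.4048·√2.0272 = 0.576353
d₁ = (ln(S/K) + (r+σ²/2)T) / (σ√T) = (ln(164.37/123.63) + (0.0388+0.4048²/2)·2.0272) / 0.576353 = (0.284827 + 0.244747) / 0.576353 = 0.918835
d₂ = d₁ − σ√T = 0.918835 − 0.576353 = 0.342482
e^{−rT} = e^{−0.0388·2.0272} = 0.924358
N(−d₁) = 0.179091,  N(−d₂) = 0.365994
Put price V = K·e^{−rT}·N(−d₂) − S·N(−d₁) = 41.825240 − 29.437172 = 12.388068
ρ = −K·T·e^{−rT}·N(−d₂) = -84.788126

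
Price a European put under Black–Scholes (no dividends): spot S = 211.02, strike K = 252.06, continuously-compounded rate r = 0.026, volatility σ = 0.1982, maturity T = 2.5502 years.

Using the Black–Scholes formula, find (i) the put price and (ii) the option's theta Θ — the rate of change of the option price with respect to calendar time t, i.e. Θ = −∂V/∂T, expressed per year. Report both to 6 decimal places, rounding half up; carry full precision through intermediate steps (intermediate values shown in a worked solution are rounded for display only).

σ√T = 0.1982·√2.5502 = 0.316512
d₁ = (ln(S/K) + (r+σ²/2)T) / (σ√T) = (ln(211.02/252.06) + (0.026+0.1982²/2)·2.5502) / 0.316512 = (-0.177714 + 0.116395) / 0.316512 = -0.193733
d₂ = d₁ − σ√T = -0.193733 − 0.316512 = -0.510246
e^{−rT} = e^{−0.026·2.5502} = 0.935845
N(−d₁) = 0.576808,  N(−d₂) = 0.695060
Put price V = K·e^{−rT}·N(−d₂) − S·N(−d₁) = 163.957182 − 121.717944 = 42.239238
φ(d₁) = (1/√(2π))·e^{−d₁²/2} = 0.391525
Θ = −S·φ(d₁)·σ/(2√T) + r·K·e^{−rT}·N(−d₂) = −5.127080 + 4.262887 = -0.864194

price = 42.239238
Θ = -0.864194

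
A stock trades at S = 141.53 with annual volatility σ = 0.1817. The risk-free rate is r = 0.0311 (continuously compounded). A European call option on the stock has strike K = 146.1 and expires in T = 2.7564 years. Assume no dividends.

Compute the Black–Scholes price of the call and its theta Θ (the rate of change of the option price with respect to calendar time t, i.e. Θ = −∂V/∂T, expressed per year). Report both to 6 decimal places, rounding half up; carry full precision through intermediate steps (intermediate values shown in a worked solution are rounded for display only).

price = 20.500476
Θ = -5.058048

σ√T = 0.1817·√2.7564 = 0.301666
d₁ = (ln(S/K) + (r+σ²/2)T) / (σ√T) = (ln(141.53/146.1) + (0.0311+0.1817²/2)·2.7564) / 0.301666 = (-0.031780 + 0.131225) / 0.301666 = 0.329655
d₂ = d₁ − σ√T = 0.329655 − 0.301666 = 0.027989
e^{−rT} = e^{−0.0311·2.7564} = 0.917847
N(d₁) = 0.629170,  N(d₂) = 0.511165
Call price V = S·N(d₁) − K·e^{−rT}·N(d₂) = 89.046369 − 68.545893 = 20.500476
φ(d₁) = (1/√(2π))·e^{−d₁²/2} = 0.377844
Θ = −S·φ(d₁)·σ/(2√T) − r·K·e^{−rT}·N(d₂) = −2.926271 − 2.131777 = -5.058048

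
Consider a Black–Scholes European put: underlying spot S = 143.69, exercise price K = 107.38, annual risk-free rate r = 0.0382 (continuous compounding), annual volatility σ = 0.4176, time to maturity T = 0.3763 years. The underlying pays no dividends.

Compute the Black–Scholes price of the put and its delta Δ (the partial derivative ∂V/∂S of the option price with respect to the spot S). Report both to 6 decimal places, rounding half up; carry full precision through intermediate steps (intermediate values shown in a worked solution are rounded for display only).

price = 1.787421
Δ = -0.093205

σ√T = 0.4176·√0.3763 = 0.256170
d₁ = (ln(S/K) + (r+σ²/2)T) / (σ√T) = (ln(143.69/107.38) + (0.0382+0.4176²/2)·0.3763) / 0.256170 = (0.291284 + 0.047186) / 0.256170 = 1.321274
d₂ = d₁ − σ√T = 1.321274 − 0.256170 = 1.065105
e^{−rT} = e^{−0.0382·0.3763} = 0.985728
N(−d₁) = 0.093205,  N(−d₂) = 0.143414
Put price V = K·e^{−rT}·N(−d₂) − S·N(−d₁) = 15.180038 − 13.392618 = 1.787421
Δ = −N(−d₁) = -0.093205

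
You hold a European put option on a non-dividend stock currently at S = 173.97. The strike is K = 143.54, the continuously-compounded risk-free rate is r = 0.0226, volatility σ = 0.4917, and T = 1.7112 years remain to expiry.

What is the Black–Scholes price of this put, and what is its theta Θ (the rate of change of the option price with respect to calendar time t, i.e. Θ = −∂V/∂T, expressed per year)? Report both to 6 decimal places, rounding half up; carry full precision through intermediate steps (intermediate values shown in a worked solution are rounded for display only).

price = 23.832430
Θ = -8.832863

σ√T = 0.4917·√1.7112 = 0.643207
d₁ = (ln(S/K) + (r+σ²/2)T) / (σ√T) = (ln(173.97/143.54) + (0.0226+0.4917²/2)·1.7112) / 0.643207 = (0.192269 + 0.245531) / 0.643207 = 0.680652
d₂ = d₁ − σ√T = 0.680652 − 0.643207 = 0.037445
e^{−rT} = e^{−0.0226·1.7112} = 0.962065
N(−d₁) = 0.248046,  N(−d₂) = 0.485065
Put price V = K·e^{−rT}·N(−d₂) − S·N(−d₁) = 66.984990 − 43.152559 = 23.832430
φ(d₁) = (1/√(2π))·e^{−d₁²/2} = 0.316453
Θ = −S·φ(d₁)·σ/(2√T) + r·K·e^{−rT}·N(−d₂) = −10.346724 + 1.513861 = -8.832863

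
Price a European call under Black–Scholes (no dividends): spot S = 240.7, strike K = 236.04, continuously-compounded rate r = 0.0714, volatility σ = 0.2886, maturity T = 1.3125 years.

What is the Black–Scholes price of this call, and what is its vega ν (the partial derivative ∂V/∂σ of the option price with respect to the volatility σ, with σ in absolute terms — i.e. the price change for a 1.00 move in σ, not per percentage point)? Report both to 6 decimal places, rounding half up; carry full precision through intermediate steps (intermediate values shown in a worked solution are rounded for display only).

price = 44.520562
ν = 96.699568

σ√T = 0.2886·√1.3125 = 0.330633
d₁ = (ln(S/K) + (r+σ²/2)T) / (σ√T) = (ln(240.7/236.04) + (0.0714+0.2886²/2)·1.3125) / 0.330633 = (0.019550 + 0.148372) / 0.330633 = 0.507879
d₂ = d₁ − σ√T = 0.507879 − 0.330633 = 0.177247
e^{−rT} = e^{−0.0714·1.3125} = 0.910545
N(d₁) = 0.694231,  N(d₂) = 0.570343
Call price V = S·N(d₁) − K·e^{−rT}·N(d₂) = 167.101409 − 122.580847 = 44.520562
φ(d₁) = (1/√(2π))·e^{−d₁²/2} = 0.350670
ν = S·φ(d₁)·√T = 96.699568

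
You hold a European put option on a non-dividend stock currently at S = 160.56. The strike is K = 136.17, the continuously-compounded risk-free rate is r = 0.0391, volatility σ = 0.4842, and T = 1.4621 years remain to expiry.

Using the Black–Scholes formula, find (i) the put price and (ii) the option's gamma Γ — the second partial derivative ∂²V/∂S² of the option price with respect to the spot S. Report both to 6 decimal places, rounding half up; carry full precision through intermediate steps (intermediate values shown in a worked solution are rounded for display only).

price = 19.601407
Γ = 0.003387

σ√T = 0.4842·√1.4621 = 0.585482
d₁ = (ln(S/K) + (r+σ²/2)T) / (σ√T) = (ln(160.56/136.17) + (0.0391+0.4842²/2)·1.4621) / 0.585482 = (0.164764 + 0.228563) / 0.585482 = 0.671799
d₂ = d₁ − σ√T = 0.671799 − 0.585482 = 0.086317
e^{−rT} = e^{−0.0391·1.4621} = 0.944435
N(−d₁) = 0.250856,  N(−d₂) = 0.465607
Put price V = K·e^{−rT}·N(−d₂) − S·N(−d₁) = 59.878811 − 40.277404 = 19.601407
φ(d₁) = (1/√(2π))·e^{−d₁²/2} = 0.318353
Γ = φ(d₁) / (S·σ·√T) = 0.003387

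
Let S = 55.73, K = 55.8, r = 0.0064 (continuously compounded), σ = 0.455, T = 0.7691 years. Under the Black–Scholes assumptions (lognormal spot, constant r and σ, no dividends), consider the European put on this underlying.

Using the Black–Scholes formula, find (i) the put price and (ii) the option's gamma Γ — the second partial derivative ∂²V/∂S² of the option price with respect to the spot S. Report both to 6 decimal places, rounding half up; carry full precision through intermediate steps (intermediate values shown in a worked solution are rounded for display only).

σ√T = 0.455·√0.7691 = 0.399027
d₁ = (ln(S/K) + (r+σ²/2)T) / (σ√T) = (ln(55.73/55.8) + (0.0064+0.455²/2)·0.7691) / 0.399027 = (-0.001255 + 0.084534) / 0.399027 = 0.208704
d₂ = d₁ − σ√T = 0.208704 − 0.399027 = -0.190324
e^{−rT} = e^{−0.0064·0.7691} = 0.995090
N(−d₁) = 0.417340,  N(−d₂) = 0.575472
Put price V = K·e^{−rT}·N(−d₂) − S·N(−d₁) = 31.953686 − 23.258350 = 8.695337
φ(d₁) = (1/√(2π))·e^{−d₁²/2} = 0.390348
Γ = φ(d₁) / (S·σ·√T) = 0.017553

price = 8.695337
Γ = 0.017553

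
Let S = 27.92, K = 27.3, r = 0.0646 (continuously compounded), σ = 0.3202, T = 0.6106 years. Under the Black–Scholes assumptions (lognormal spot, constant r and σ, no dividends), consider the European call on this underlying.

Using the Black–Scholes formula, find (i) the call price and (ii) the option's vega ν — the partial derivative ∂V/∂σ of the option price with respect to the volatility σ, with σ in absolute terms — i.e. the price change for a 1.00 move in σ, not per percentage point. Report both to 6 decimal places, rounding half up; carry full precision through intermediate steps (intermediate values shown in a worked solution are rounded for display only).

price = 3.615824
ν = 8.120312

σ√T = 0.3202·√0.6106 = 0.250207
d₁ = (ln(S/K) + (r+σ²/2)T) / (σ√T) = (ln(27.92/27.3) + (0.0646+0.3202²/2)·0.6106) / 0.250207 = (0.022457 + 0.070747) / 0.250207 = 0.372504
d₂ = d₁ − σ√T = 0.372504 − 0.250207 = 0.122297
e^{−rT} = e^{−0.0646·0.6106} = 0.961323
N(d₁) = 0.645241,  N(d₂) = 0.548668
Call price V = S·N(d₁) − K·e^{−rT}·N(d₂) = 18.015133 − 14.399309 = 3.615824
φ(d₁) = (1/√(2π))·e^{−d₁²/2} = 0.372202
ν = S·φ(d₁)·√T = 8.120312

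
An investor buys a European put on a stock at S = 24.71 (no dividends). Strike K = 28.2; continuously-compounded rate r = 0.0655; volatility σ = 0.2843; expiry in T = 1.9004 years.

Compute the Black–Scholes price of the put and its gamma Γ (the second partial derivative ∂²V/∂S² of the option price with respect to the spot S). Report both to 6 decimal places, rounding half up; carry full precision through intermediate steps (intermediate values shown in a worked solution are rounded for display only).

price = 3.949091
Γ = 0.040558

σ√T = 0.2843·√1.9004 = 0.391922
d₁ = (ln(S/K) + (r+σ²/2)T) / (σ√T) = (ln(24.71/28.2) + (0.0655+0.2843²/2)·1.9004) / 0.391922 = (-0.132114 + 0.201278) / 0.391922 = 0.176473
d₂ = d₁ − σ√T = 0.176473 − 0.391922 = -0.215449
e^{−rT} = e^{−0.0655·1.9004} = 0.882959
N(−d₁) = 0.429961,  N(−d₂) = 0.585291
Put price V = K·e^{−rT}·N(−d₂) − S·N(−d₁) = 14.573432 − 10.624342 = 3.949091
φ(d₁) = (1/√(2π))·e^{−d₁²/2} = 0.392778
Γ = φ(d₁) / (S·σ·√T) = 0.040558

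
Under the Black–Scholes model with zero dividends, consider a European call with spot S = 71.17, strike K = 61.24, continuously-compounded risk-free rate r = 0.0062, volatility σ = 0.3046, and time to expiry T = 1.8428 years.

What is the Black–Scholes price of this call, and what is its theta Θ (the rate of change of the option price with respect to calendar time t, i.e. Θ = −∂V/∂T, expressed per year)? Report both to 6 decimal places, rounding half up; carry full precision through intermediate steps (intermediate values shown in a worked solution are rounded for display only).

σ√T = 0.3046·√1.8428 = 0.413494
d₁ = (ln(S/K) + (r+σ²/2)T) / (σ√T) = (ln(71.17/61.24) + (0.0062+0.3046²/2)·1.8428) / 0.413494 = (0.150271 + 0.096914) / 0.413494 = 0.597795
d₂ = d₁ − σ√T = 0.597795 − 0.413494 = 0.184302
e^{−rT} = e^{−0.0062·1.8428} = 0.988640
N(d₁) = 0.725012,  N(d₂) = 0.573112
Call price V = S·N(d₁) − K·e^{−rT}·N(d₂) = 51.599090 − 34.698637 = 16.900453
φ(d₁) = (1/√(2π))·e^{−d₁²/2} = 0.333665
Θ = −S·φ(d₁)·σ/(2√T) − r·K·e^{−rT}·N(d₂) = −2.664209 − 0.215132 = -2.879340

price = 16.900453
Θ = -2.879340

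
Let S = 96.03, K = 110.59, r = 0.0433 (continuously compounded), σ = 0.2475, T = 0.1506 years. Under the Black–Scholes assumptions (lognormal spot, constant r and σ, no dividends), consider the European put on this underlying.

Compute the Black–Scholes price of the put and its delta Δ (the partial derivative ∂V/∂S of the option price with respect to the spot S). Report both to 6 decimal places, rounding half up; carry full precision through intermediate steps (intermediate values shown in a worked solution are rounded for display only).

price = 14.201159
Δ = -0.912110

σ√T = 0.2475·√0.1506 = 0.096048
d₁ = (ln(S/K) + (r+σ²/2)T) / (σ√T) = (ln(96.03/110.59) + (0.0433+0.2475²/2)·0.1506) / 0.096048 = (-0.141169 + 0.011134) / 0.096048 = -1.353861
d₂ = d₁ − σ√T = -1.353861 − 0.096048 = -1.449909
e^{−rT} = e^{−0.0433·0.1506} = 0.993500
N(−d₁) = 0.912110,  N(−d₂) = 0.926458
Put price V = K·e^{−rT}·N(−d₂) − S·N(−d₁) = 101.791047 − 87.589888 = 14.201159
Δ = −N(−d₁) = -0.912110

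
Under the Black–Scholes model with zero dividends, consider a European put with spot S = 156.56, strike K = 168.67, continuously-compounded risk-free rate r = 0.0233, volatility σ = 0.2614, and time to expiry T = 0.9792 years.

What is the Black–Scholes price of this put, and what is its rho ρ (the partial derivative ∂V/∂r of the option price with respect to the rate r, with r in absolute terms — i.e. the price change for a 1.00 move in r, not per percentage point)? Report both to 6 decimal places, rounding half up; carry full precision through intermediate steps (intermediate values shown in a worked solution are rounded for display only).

price = 21.018183
ρ = -101.540722

σ√T = 0.2614·√0.9792 = 0.258667
d₁ = (ln(S/K) + (r+σ²/2)T) / (σ√T) = (ln(156.56/168.67) + (0.0233+0.2614²/2)·0.9792) / 0.258667 = (-0.074505 + 0.056270) / 0.258667 = -0.070496
d₂ = d₁ − σ√T = -0.070496 − 0.258667 = -0.329164
e^{−rT} = e^{−0.0233·0.9792} = 0.977443
N(−d₁) = 0.528101,  N(−d₂) = 0.628984
Put price V = K·e^{−rT}·N(−d₂) − S·N(−d₁) = 103.697633 − 82.679450 = 21.018183
ρ = −K·T·e^{−rT}·N(−d₂) = -101.540722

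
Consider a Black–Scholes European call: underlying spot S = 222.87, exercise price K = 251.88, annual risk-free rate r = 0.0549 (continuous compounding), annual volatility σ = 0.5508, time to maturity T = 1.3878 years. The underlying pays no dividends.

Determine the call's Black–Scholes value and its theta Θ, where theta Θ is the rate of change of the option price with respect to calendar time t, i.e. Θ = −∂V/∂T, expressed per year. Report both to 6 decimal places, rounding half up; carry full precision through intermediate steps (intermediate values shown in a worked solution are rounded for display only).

σ√T = 0.5508·√1.3878 = 0.648870
d₁ = (ln(S/K) + (r+σ²/2)T) / (σ√T) = (ln(222.87/251.88) + (0.0549+0.5508²/2)·1.3878) / 0.648870 = (-0.122364 + 0.286706) / 0.648870 = 0.253274
d₂ = d₁ − σ√T = 0.253274 − 0.648870 = -0.395595
e^{−rT} = e^{−0.0549·1.3878} = 0.926640
N(d₁) = 0.599972,  N(d₂) = 0.346202
Call price V = S·N(d₁) − K·e^{−rT}·N(d₂) = 133.715722 − 80.804213 = 52.911509
φ(d₁) = (1/√(2π))·e^{−d₁²/2} = 0.386350
Θ = −S·φ(d₁)·σ/(2√T) − r·K·e^{−rT}·N(d₂) = −20.129484 − 4.436151 = -24.565636

price = 52.911509
Θ = -24.565636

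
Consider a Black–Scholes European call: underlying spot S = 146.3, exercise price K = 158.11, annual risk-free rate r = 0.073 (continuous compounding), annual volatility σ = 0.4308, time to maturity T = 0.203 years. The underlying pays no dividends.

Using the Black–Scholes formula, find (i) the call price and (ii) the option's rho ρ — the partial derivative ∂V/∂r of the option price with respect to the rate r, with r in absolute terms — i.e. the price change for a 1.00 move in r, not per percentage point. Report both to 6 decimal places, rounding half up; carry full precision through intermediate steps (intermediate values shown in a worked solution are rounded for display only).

σ√T = 0.4308·√0.203 = 0.194099
d₁ = (ln(S/K) + (r+σ²/2)T) / (σ√T) = (ln(146.3/158.11) + (0.073+0.4308²/2)·0.203) / 0.194099 = (-0.077632 + 0.033656) / 0.194099 = -0.226562
d₂ = d₁ − σ√T = -0.226562 − 0.194099 = -0.420661
e^{−rT} = e^{−0.073·0.203} = 0.985290
N(d₁) = 0.410382,  N(d₂) = 0.337001
Call price V = S·N(d₁) − K·e^{−rT}·N(d₂) = 60.038930 − 52.499503 = 7.539426
ρ = K·T·e^{−rT}·N(d₂) = 10.657399

price = 7.539426
ρ = 10.657399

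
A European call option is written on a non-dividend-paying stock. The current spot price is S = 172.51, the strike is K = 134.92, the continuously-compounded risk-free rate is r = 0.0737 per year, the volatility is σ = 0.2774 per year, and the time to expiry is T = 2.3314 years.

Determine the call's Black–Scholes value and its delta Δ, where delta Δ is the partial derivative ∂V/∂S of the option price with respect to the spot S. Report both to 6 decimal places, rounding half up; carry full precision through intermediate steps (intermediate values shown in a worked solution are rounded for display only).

σ√T = 0.2774·√2.3314 = 0.423560
d₁ = (ln(S/K) + (r+σ²/2)T) / (σ√T) = (ln(172.51/134.92) + (0.0737+0.2774²/2)·2.3314) / 0.423560 = (0.245773 + 0.261526) / 0.423560 = 1.197703
d₂ = d₁ − σ√T = 1.197703 − 0.423560 = 0.774143
e^{−rT} = e^{−0.0737·2.3314} = 0.842127
N(d₁) = 0.884484,  N(d₂) = 0.780577
Call price V = S·N(d₁) − K·e^{−rT}·N(d₂) = 152.582270 − 88.688988 = 63.893282
Δ = N(d₁) = 0.884484

price = 63.893282
Δ = 0.884484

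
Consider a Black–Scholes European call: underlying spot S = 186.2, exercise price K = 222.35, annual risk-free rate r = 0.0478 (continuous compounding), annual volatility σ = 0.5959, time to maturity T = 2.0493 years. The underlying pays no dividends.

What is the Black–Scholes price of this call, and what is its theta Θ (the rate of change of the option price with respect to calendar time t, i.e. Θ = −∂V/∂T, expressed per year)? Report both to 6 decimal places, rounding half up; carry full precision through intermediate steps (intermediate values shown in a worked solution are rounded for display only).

price = 56.600890
Θ = -17.531870

σ√T = 0.5959·√2.0493 = 0.853053
d₁ = (ln(S/K) + (r+σ²/2)T) / (σ√T) = (ln(186.2/222.35) + (0.0478+0.5959²/2)·2.0493) / 0.853053 = (-0.177431 + 0.461806) / 0.853053 = 0.333362
d₂ = d₁ − σ√T = 0.333362 − 0.853053 = -0.519692
e^{−rT} = e^{−0.0478·2.0493} = 0.906688
N(d₁) = 0.630569,  N(d₂) = 0.301639
Call price V = S·N(d₁) − K·e^{−rT}·N(d₂) = 117.412003 − 60.811113 = 56.600890
φ(d₁) = (1/√(2π))·e^{−d₁²/2} = 0.377380
Θ = −S·φ(d₁)·σ/(2√T) − r·K·e^{−rT}·N(d₂) = −14.625099 − 2.906771 = -17.531870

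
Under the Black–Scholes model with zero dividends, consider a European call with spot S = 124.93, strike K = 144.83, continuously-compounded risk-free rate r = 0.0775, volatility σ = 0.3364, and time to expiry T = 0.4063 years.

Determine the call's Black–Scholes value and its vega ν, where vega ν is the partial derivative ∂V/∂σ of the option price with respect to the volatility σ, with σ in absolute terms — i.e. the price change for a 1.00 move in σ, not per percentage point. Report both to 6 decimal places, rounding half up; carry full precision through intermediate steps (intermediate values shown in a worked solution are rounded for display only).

σ√T = 0.3364·√0.4063 = 0.214427
d₁ = (ln(S/K) + (r+σ²/2)T) / (σ√T) = (ln(124.93/144.83) + (0.0775+0.3364²/2)·0.4063) / 0.214427 = (-0.147807 + 0.054478) / 0.214427 = -0.435250
d₂ = d₁ − σ√T = -0.435250 − 0.214427 = -0.649677
e^{−rT} = e^{−0.0775·0.4063} = 0.969002
N(d₁) = 0.331690,  N(d₂) = 0.257950
Call price V = S·N(d₁) − K·e^{−rT}·N(d₂) = 41.438090 − 36.200921 = 5.237169
φ(d₁) = (1/√(2π))·e^{−d₁²/2} = 0.362888
ν = S·φ(d₁)·√T = 28.897700

price = 5.237169
ν = 28.897700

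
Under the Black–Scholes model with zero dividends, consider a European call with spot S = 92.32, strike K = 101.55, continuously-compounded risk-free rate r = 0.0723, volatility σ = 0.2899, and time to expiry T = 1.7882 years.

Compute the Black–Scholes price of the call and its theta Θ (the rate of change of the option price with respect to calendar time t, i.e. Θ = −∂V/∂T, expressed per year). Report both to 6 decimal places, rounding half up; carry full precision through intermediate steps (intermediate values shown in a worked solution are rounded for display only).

price = 15.547628
Θ = -6.790270

σ√T = 0.2899·√1.7882 = 0.387665
d₁ = (ln(S/K) + (r+σ²/2)T) / (σ√T) = (ln(92.32/101.55) + (0.0723+0.2899²/2)·1.7882) / 0.387665 = (-0.095290 + 0.204429) / 0.387665 = 0.281528
d₂ = d₁ − σ√T = 0.281528 − 0.387665 = -0.106137
e^{−rT} = e^{−0.0723·1.7882} = 0.878722
N(d₁) = 0.610847,  N(d₂) = 0.457737
Call price V = S·N(d₁) − K·e^{−rT}·N(d₂) = 56.393408 − 40.845780 = 15.547628
φ(d₁) = (1/√(2π))·e^{−d₁²/2} = 0.383442
Θ = −S·φ(d₁)·σ/(2√T) − r·K·e^{−rT}·N(d₂) = −3.837120 − 2.953150 = -6.790270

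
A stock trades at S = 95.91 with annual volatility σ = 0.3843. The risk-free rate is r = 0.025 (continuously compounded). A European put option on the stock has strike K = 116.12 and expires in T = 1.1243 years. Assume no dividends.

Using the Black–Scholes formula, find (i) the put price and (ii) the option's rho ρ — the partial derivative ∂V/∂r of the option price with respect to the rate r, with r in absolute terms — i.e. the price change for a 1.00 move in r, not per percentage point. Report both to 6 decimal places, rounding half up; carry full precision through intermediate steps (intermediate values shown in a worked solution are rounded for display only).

price = 26.662236
ρ = -92.292639

σ√T = 0.3843·√1.1243 = 0.407485
d₁ = (ln(S/K) + (r+σ²/2)T) / (σ√T) = (ln(95.91/116.12) + (0.025+0.3843²/2)·1.1243) / 0.407485 = (-0.191214 + 0.111129) / 0.407485 = -0.196533
d₂ = d₁ − σ√T = -0.196533 − 0.407485 = -0.604018
e^{−rT} = e^{−0.025·1.1243} = 0.972284
N(−d₁) = 0.577904,  N(−d₂) = 0.727084
Put price V = K·e^{−rT}·N(−d₂) − S·N(−d₁) = 82.088979 − 55.426743 = 26.662236
ρ = −K·T·e^{−rT}·N(−d₂) = -92.292639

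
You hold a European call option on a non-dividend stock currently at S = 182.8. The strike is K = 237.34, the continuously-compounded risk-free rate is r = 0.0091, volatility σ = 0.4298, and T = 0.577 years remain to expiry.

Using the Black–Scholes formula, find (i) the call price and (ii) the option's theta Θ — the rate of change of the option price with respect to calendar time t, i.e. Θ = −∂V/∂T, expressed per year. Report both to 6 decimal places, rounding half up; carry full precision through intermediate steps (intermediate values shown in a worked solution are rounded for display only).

σ√T = 0.4298·√0.577 = 0.326478
d₁ = (ln(S/K) + (r+σ²/2)T) / (σ√T) = (ln(182.8/237.34) + (0.0091+0.4298²/2)·0.577) / 0.326478 = (-0.261101 + 0.058545) / 0.326478 = -0.620428
d₂ = d₁ − σ√T = -0.620428 − 0.326478 = -0.946906
e^{−rT} = e^{−0.0091·0.577} = 0.994763
N(d₁) = 0.267488,  N(d₂) = 0.171843
Call price V = S·N(d₁) − K·e^{−rT}·N(d₂) = 48.896804 − 40.571684 = 8.325120
φ(d₁) = (1/√(2π))·e^{−d₁²/2} = 0.329097
Θ = −S·φ(d₁)·σ/(2√T) − r·K·e^{−rT}·N(d₂) = −17.019549 − 0.369202 = -17.388752

price = 8.325120
Θ = -17.388752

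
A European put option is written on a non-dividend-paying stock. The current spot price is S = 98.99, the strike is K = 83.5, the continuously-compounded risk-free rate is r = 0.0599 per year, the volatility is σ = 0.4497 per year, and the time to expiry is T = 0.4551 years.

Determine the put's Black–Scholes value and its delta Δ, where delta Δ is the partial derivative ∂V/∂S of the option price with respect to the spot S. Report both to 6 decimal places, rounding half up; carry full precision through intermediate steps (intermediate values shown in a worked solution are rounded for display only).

σ√T = 0.4497·√0.4551 = 0.303373
d₁ = (ln(S/K) + (r+σ²/2)T) / (σ√T) = (ln(98.99/83.5) + (0.0599+0.4497²/2)·0.4551) / 0.303373 = (0.170172 + 0.073278) / 0.303373 = 0.802479
d₂ = d₁ − σ√T = 0.802479 − 0.303373 = 0.499107
e^{−rT} = e^{−0.0599·0.4551} = 0.973108
N(−d₁) = 0.211138,  N(−d₂) = 0.308852
Put price V = K·e^{−rT}·N(−d₂) − S·N(−d₁) = 25.095626 − 20.900544 = 4.195083
Δ = −N(−d₁) = -0.211138

price = 4.195083
Δ = -0.211138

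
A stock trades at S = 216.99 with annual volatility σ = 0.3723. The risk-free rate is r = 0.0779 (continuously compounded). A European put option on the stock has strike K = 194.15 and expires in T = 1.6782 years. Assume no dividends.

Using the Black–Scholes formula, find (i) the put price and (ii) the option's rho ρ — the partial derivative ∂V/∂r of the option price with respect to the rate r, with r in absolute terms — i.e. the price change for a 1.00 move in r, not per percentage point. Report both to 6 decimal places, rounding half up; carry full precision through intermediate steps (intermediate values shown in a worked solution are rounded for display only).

σ√T = 0.3723·√1.6782 = 0.482297
d₁ = (ln(S/K) + (r+σ²/2)T) / (σ√T) = (ln(216.99/194.15) + (0.0779+0.3723²/2)·1.6782) / 0.482297 = (0.111220 + 0.247037) / 0.482297 = 0.742814
d₂ = d₁ − σ√T = 0.742814 − 0.482297 = 0.260517
e^{−rT} = e^{−0.0779·1.6782} = 0.877453
N(−d₁) = 0.228797,  N(−d₂) = 0.397233
Put price V = K·e^{−rT}·N(−d₂) − S·N(−d₁) = 67.671550 − 49.646676 = 18.024874
ρ = −K·T·e^{−rT}·N(−d₂) = -113.566395

price = 18.024874
ρ = -113.566395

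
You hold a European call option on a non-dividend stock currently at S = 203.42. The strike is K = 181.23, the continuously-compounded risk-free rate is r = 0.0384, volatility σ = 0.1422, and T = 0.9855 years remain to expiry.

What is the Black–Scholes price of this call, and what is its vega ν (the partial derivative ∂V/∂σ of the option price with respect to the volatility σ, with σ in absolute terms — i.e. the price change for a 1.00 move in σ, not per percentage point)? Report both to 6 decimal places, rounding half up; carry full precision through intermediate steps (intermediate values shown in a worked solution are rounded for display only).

price = 30.792107
ν = 41.257484

σ√T = 0.1422·√0.9855 = 0.141165
d₁ = (ln(S/K) + (r+σ²/2)T) / (σ√T) = (ln(203.42/181.23) + (0.0384+0.1422²/2)·0.9855) / 0.141165 = (0.115506 + 0.047807) / 0.141165 = 1.156891
d₂ = d₁ − σ√T = 1.156891 − 0.141165 = 1.015726
e^{−rT} = e^{−0.0384·0.9855} = 0.962864
N(d₁) = 0.876342,  N(d₂) = 0.845120
Call price V = S·N(d₁) − K·e^{−rT}·N(d₂) = 178.265409 − 147.473301 = 30.792107
φ(d₁) = (1/√(2π))·e^{−d₁²/2} = 0.204306
ν = S·φ(d₁)·√T = 41.257484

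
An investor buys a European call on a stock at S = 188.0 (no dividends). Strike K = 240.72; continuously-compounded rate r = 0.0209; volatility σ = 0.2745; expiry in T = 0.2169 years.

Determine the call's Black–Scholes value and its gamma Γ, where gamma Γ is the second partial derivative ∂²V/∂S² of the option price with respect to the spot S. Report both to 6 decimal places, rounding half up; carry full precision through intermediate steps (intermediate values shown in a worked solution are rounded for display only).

σ√T = 0.2745·√0.2169 = 0.127842
d₁ = (ln(S/K) + (r+σ²/2)T) / (σ√T) = (ln(188.0/240.72) + (0.0209+0.2745²/2)·0.2169) / 0.127842 = (-0.247192 + 0.012705) / 0.127842 = -1.834204
d₂ = d₁ − σ√T = -1.834204 − 0.127842 = -1.962046
e^{−rT} = e^{−0.0209·0.2169} = 0.995477
N(d₁) = 0.033312,  N(d₂) = 0.024879
Call price V = S·N(d₁) − K·e^{−rT}·N(d₂) = 6.262631 − 5.961688 = 0.300942
φ(d₁) = (1/√(2π))·e^{−d₁²/2} = 0.074193
Γ = φ(d₁) / (S·σ·√T) = 0.003087

price = 0.300942
Γ = 0.003087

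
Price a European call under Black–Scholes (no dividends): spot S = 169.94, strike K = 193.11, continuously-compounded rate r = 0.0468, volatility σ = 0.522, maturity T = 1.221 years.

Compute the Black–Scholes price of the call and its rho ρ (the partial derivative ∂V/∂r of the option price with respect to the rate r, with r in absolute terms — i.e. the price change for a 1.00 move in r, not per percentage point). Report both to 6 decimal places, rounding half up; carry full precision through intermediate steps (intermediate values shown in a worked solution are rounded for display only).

price = 34.051062
ρ = 75.840653

σ√T = 0.522·√1.221 = 0.576804
d₁ = (ln(S/K) + (r+σ²/2)T) / (σ√T) = (ln(169.94/193.11) + (0.0468+0.522²/2)·1.221) / 0.576804 = (-0.127815 + 0.223494) / 0.576804 = 0.165879
d₂ = d₁ − σ√T = 0.165879 − 0.576804 = -0.410925
e^{−rT} = e^{−0.0468·1.221} = 0.944459
N(d₁) = 0.565874,  N(d₂) = 0.340564
Call price V = S·N(d₁) − K·e^{−rT}·N(d₂) = 96.164619 − 62.113557 = 34.051062
ρ = K·T·e^{−rT}·N(d₂) = 75.840653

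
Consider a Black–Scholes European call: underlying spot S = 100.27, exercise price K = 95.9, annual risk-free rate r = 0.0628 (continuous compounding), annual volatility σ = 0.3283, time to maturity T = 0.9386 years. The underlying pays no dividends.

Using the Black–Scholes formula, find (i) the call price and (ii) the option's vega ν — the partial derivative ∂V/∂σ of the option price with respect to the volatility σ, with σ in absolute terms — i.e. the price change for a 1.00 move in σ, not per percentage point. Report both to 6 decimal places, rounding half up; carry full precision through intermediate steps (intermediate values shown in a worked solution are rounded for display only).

σ√T = 0.3283·√0.9386 = 0.318062
d₁ = (ln(S/K) + (r+σ²/2)T) / (σ√T) = (ln(100.27/95.9) + (0.0628+0.3283²/2)·0.9386) / 0.318062 = (0.044561 + 0.109526) / 0.318062 = 0.484454
d₂ = d₁ − σ√T = 0.484454 − 0.318062 = 0.166393
e^{−rT} = e^{−0.0628·0.9386} = 0.942759
N(d₁) = 0.685968,  N(d₂) = 0.566076
Call price V = S·N(d₁) − K·e^{−rT}·N(d₂) = 68.782030 − 51.179289 = 17.602741
φ(d₁) = (1/√(2π))·e^{−d₁²/2} = 0.354770
ν = S·φ(d₁)·√T = 34.463376

price = 17.602741
ν = 34.463376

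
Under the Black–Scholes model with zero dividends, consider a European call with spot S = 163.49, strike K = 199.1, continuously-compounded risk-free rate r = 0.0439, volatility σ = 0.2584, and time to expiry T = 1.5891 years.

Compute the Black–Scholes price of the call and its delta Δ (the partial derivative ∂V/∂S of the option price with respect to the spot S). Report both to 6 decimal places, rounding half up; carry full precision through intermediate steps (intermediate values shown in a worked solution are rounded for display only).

σ√T = 0.2584·√1.5891 = 0.325738
d₁ = (ln(S/K) + (r+σ²/2)T) / (σ√T) = (ln(163.49/199.1) + (0.0439+0.2584²/2)·1.5891) / 0.325738 = (-0.197055 + 0.122814) / 0.325738 = -0.227918
d₂ = d₁ − σ√T = -0.227918 − 0.325738 = -0.553655
e^{−rT} = e^{−0.0439·1.5891} = 0.932616
N(d₁) = 0.409855,  N(d₂) = 0.289907
Call price V = S·N(d₁) − K·e^{−rT}·N(d₂) = 67.007223 − 53.831132 = 13.176091
Δ = N(d₁) = 0.409855

price = 13.176091
Δ = 0.409855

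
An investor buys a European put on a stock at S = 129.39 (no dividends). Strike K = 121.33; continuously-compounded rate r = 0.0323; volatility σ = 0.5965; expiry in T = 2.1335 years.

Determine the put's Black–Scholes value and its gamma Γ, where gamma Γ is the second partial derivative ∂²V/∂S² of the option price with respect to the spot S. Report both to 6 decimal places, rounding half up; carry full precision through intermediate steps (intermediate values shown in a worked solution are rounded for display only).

price = 33.249877
Γ = 0.002976

σ√T = 0.5965·√2.1335 = 0.871278
d₁ = (ln(S/K) + (r+σ²/2)T) / (σ√T) = (ln(129.39/121.33) + (0.0323+0.5965²/2)·2.1335) / 0.871278 = (0.064317 + 0.448475) / 0.871278 = 0.588551
d₂ = d₁ − σ√T = 0.588551 − 0.871278 = -0.282727
e^{−rT} = e^{−0.0323·2.1335} = 0.933409
N(−d₁) = 0.278081,  N(−d₂) = 0.611307
Put price V = K·e^{−rT}·N(−d₂) − S·N(−d₁) = 69.230801 − 35.980924 = 33.249877
φ(d₁) = (1/√(2π))·e^{−d₁²/2} = 0.335500
Γ = φ(d₁) / (S·σ·√T) = 0.002976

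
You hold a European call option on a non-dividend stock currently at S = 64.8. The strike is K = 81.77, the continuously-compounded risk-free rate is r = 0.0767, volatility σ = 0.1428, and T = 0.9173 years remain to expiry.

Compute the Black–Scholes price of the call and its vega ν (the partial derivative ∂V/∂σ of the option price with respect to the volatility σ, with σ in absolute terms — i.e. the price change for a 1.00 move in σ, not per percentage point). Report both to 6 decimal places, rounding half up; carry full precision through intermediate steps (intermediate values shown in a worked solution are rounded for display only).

price = 0.553684
ν = 13.254491

σ√T = 0.1428·√0.9173 = 0.136768
d₁ = (ln(S/K) + (r+σ²/2)T) / (σ√T) = (ln(64.8/81.77) + (0.0767+0.1428²/2)·0.9173) / 0.136768 = (-0.232605 + 0.079710) / 0.136768 = -1.117918
d₂ = d₁ − σ√T = -1.117918 − 0.136768 = -1.254686
e^{−rT} = e^{−0.0767·0.9173} = 0.932061
N(d₁) = 0.131801,  N(d₂) = 0.104796
Call price V = S·N(d₁) − K·e^{−rT}·N(d₂) = 8.540706 − 7.987021 = 0.553684
φ(d₁) = (1/√(2π))·e^{−d₁²/2} = 0.213566
ν = S·φ(d₁)·√T = 13.254491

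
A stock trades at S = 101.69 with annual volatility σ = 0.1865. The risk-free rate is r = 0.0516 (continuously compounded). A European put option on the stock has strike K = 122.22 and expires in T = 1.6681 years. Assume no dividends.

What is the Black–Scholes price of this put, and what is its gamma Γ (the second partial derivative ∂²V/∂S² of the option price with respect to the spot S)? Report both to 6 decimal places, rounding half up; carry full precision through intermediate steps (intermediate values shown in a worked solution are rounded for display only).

σ√T = 0.1865·√1.6681 = 0.240874
d₁ = (ln(S/K) + (r+σ²/2)T) / (σ√T) = (ln(101.69/122.22) + (0.0516+0.1865²/2)·1.6681) / 0.240874 = (-0.183894 + 0.115084) / 0.240874 = -0.285667
d₂ = d₁ − σ√T = -0.285667 − 0.240874 = -0.526541
e^{−rT} = e^{−0.0516·1.6681} = 0.917526
N(−d₁) = 0.612433,  N(−d₂) = 0.700744
Put price V = K·e^{−rT}·N(−d₂) − S·N(−d₁) = 78.581443 − 62.278335 = 16.303108
φ(d₁) = (1/√(2π))·e^{−d₁²/2} = 0.382992
Γ = φ(d₁) / (S·σ·√T) = 0.015636

price = 16.303108
Γ = 0.015636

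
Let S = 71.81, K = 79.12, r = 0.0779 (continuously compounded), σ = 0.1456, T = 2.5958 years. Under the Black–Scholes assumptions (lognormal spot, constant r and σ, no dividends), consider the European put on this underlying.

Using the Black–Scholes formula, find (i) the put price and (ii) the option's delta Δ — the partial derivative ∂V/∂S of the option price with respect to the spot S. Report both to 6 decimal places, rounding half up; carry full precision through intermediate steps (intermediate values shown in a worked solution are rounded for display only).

σ√T = 0.1456·√2.5958 = 0.234583
d₁ = (ln(S/K) + (r+σ²/2)T) / (σ√T) = (ln(71.81/79.12) + (0.0779+0.1456²/2)·2.5958) / 0.234583 = (-0.096942 + 0.229727) / 0.234583 = 0.566049
d₂ = d₁ − σ√T = 0.566049 − 0.234583 = 0.331465
e^{−rT} = e^{−0.0779·2.5958} = 0.816921
N(−d₁) = 0.285680,  N(−d₂) = 0.370146
Put price V = K·e^{−rT}·N(−d₂) − S·N(−d₁) = 23.924342 − 20.514707 = 3.409635
Δ = −N(−d₁) = -0.285680

price = 3.409635
Δ = -0.285680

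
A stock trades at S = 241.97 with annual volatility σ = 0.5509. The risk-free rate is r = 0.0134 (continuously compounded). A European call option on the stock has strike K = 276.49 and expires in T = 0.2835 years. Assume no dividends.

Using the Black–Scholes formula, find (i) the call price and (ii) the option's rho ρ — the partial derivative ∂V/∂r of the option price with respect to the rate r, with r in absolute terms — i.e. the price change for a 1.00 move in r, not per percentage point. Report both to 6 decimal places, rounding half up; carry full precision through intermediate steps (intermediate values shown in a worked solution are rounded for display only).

price = 16.299712
ρ = 21.719638

σ√T = 0.5509·√0.2835 = 0.293325
d₁ = (ln(S/K) + (r+σ²/2)T) / (σ√T) = (ln(241.97/276.49) + (0.0134+0.5509²/2)·0.2835) / 0.293325 = (-0.133361 + 0.046819) / 0.293325 = -0.295038
d₂ = d₁ − σ√T = -0.295038 − 0.293325 = -0.588364
e^{−rT} = e^{−0.0134·0.2835} = 0.996208
N(d₁) = 0.383982,  N(d₂) = 0.278144
Call price V = S·N(d₁) − K·e^{−rT}·N(d₂) = 92.912192 − 76.612480 = 16.299712
ρ = K·T·e^{−rT}·N(d₂) = 21.719638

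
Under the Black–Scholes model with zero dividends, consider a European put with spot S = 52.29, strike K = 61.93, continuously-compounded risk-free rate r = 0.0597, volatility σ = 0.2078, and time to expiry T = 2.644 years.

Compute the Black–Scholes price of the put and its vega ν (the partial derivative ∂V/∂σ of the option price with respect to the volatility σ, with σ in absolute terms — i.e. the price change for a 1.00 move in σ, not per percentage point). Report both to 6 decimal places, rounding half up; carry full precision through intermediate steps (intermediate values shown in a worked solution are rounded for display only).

price = 7.357748
ν = 33.611012

σ√T = 0.2078·√2.644 = 0.337891
d₁ = (ln(S/K) + (r+σ²/2)T) / (σ√T) = (ln(52.29/61.93) + (0.0597+0.2078²/2)·2.644) / 0.337891 = (-0.169200 + 0.214932) / 0.337891 = 0.135346
d₂ = d₁ − σ√T = 0.135346 − 0.337891 = -0.202544
e^{−rT} = e^{−0.0597·2.644} = 0.853981
N(−d₁) = 0.446169,  N(−d₂) = 0.580254
Put price V = K·e^{−rT}·N(−d₂) − S·N(−d₁) = 30.687924 − 23.330176 = 7.357748
φ(d₁) = (1/√(2π))·e^{−d₁²/2} = 0.395305
ν = S·φ(d₁)·√T = 33.611012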